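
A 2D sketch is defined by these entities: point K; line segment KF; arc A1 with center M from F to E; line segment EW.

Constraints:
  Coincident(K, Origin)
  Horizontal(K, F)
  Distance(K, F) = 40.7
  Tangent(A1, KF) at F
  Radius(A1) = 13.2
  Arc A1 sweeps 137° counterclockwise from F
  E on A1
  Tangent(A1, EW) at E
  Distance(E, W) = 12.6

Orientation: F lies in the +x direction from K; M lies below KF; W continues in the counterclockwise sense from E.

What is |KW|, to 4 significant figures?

51.60

K is at the origin; KF is horizontal with |KF| = 40.7 and F on the +x side, so F = (40.70, 0.000). The tangent condition forces MF to be normal to KF, so M = F + (0, -13.2) = (40.70, -13.20). On A1, F sits at bearing 90° from M; a 137° counterclockwise sweep puts E at bearing 227°, so E = M + 13.2·(cos 227°, sin 227°) = (31.70, -22.85). Tangency of A1 to EW means the radius ME is perpendicular to EW, so EW runs along (−sin 227°, cos 227°); with |EW| = 12.6, W = (40.91, -31.45). Then |KW| = |W − K| = 51.60.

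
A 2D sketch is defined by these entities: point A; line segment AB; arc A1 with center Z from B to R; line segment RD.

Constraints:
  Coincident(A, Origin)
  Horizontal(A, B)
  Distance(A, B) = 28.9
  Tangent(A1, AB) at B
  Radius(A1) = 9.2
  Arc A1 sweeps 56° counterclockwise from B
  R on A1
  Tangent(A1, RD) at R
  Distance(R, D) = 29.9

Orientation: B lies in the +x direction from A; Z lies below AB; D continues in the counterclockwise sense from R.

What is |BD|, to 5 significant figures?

37.746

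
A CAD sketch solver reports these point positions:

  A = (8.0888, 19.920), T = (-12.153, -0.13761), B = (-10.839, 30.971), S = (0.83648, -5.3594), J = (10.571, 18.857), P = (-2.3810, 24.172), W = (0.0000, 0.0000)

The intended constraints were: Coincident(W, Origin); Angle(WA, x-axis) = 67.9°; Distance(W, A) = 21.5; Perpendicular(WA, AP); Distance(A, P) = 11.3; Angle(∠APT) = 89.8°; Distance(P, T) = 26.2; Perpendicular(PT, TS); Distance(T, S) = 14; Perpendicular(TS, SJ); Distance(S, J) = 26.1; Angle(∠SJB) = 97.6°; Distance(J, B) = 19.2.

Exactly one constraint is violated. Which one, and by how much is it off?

Distance(J, B) = 19.2 — off by 5.40.

W = (0.00, 0.00) ✓; WA at 67.90° ✓; |WA| = 21.50 ✓; ∠(WA, AP) = 90.00° ✓; |AP| = 11.30 ✓; ∠APT = 89.80° ✓; |PT| = 26.20 ✓; ∠(PT, TS) = 90.00° ✓; |TS| = 14.00 ✓; ∠(TS, SJ) = 90.00° ✓; |SJ| = 26.10 ✓; ∠SJB = 97.60° ✓; |JB| = 24.60 ✗.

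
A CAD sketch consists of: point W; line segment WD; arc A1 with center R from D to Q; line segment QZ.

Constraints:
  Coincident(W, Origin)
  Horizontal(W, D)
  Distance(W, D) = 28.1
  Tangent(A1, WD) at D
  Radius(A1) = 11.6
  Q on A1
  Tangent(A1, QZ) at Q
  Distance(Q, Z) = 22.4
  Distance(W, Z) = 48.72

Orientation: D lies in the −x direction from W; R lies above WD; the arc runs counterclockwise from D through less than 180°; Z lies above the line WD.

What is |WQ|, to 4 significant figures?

26.45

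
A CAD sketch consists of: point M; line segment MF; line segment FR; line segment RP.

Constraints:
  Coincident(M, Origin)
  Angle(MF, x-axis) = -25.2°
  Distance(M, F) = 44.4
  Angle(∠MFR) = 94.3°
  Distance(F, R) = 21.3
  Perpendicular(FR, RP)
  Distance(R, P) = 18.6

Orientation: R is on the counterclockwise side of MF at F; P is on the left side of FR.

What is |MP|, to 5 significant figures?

35.578

∠MFR = 94.3°, so FR runs at -25.2° + (180° − 94.3°) = 60.500° from the x-axis; with |FR| = 21.3, R = F + 21.3·(cos 60.500°, sin 60.500°) = (50.663, -0.36602). FR ⟂ RP; with |RP| = 18.6 on the left of FR, P = R + 18.6·(-0.87036, 0.49242) = (34.474, 8.7931). Then |MP| = |P − M| = 35.578.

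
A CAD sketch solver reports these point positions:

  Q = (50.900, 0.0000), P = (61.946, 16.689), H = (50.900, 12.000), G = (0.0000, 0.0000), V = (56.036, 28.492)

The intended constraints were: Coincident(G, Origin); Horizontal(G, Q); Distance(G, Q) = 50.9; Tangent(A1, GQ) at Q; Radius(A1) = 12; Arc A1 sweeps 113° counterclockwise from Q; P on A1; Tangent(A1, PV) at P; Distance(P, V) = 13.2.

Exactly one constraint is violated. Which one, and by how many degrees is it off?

Tangent(A1, PV) at P — off by 3.60°.

G = (0.00, 0.00) ✓; G.y = 0.00, Q.y = 0.00 ✓; |GQ| = 50.90 ✓; ∠(HQ, QG) = 90.00° ✓; |HQ| = 12.00 ✓; bearing(H→P) − bearing(H→Q) = 113.0° ✓; |HP| = 12.00 ✓; ∠(HP, PV) = 86.40° ✗; |PV| = 13.20 ✓.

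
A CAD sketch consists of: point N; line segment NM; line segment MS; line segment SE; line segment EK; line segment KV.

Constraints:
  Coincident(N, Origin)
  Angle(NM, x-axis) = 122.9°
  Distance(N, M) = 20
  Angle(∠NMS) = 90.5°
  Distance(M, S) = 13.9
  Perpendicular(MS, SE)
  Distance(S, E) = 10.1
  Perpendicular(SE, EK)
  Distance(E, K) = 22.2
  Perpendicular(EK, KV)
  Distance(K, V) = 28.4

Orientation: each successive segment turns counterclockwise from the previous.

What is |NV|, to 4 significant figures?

39.15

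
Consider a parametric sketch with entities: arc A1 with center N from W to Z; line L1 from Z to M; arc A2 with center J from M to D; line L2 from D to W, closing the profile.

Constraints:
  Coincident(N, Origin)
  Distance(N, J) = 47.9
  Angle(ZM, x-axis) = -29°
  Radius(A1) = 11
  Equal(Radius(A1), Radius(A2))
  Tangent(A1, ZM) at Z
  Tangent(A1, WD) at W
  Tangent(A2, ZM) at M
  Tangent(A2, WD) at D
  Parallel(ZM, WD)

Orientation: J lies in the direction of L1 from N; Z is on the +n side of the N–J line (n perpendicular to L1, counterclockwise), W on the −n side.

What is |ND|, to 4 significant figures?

49.15

The slot axis is L1's direction at -29.0°, so u = (cos -29.0°, sin -29.0°) = (0.8746, -0.4848) and n = (−sin -29.0°, cos -29.0°) = (0.4848, 0.8746). N is at the origin and J lies 47.9 along u from N, so J = 47.9·u = (41.89, -23.22). Tangency of A1 to both parallel lines with radius 11.0 puts Z and W at N ± 11.0·n: Z = (5.333, 9.621), W = (-5.333, -9.621). Equal radii place M and D the same way about J: M = J + 11.0·n = (47.23, -13.60), D = J − 11.0·n = (36.56, -32.84). Then |ND| = |D − N| = 49.15.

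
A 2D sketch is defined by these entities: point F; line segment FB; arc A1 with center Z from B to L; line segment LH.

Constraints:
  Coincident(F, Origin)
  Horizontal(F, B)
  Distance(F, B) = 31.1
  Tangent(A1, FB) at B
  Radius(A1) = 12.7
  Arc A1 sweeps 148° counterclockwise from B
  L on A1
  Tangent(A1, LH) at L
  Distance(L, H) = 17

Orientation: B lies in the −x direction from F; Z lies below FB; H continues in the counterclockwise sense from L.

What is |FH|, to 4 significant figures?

40.04

F is at the origin; F and B share the same y with |FB| = 31.1 and B on the −x side, so B = (-31.10, 0.000). Tangency of A1 to FB means the radius ZB is perpendicular to FB, so Z = B + (0, -12.7) = (-31.10, -12.70). On A1, B sits at bearing 90° from Z; a 148° counterclockwise sweep puts L at bearing 238°, so L = Z + 12.7·(cos 238°, sin 238°) = (-37.83, -23.47). Tangency of A1 to LH means the radius ZL is perpendicular to LH, so LH runs along (−sin 238°, cos 238°); with |LH| = 17.0, H = (-23.41, -32.48). Then |FH| = |H − F| = 40.04.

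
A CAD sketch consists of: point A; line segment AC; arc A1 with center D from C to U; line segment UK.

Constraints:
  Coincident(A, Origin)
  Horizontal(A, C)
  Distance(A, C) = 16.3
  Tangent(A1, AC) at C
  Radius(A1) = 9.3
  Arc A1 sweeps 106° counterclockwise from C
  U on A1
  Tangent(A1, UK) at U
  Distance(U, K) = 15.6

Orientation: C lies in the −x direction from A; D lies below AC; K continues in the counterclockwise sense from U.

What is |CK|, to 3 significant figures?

27.3

A is at the origin; AC is horizontal with |AC| = 16.3 and C on the −x side, so C = (-16.3, 0.00). A1 meets AC tangentially, so DC is at right angles to AC, so D = C + (0, -9.3) = (-16.3, -9.30). On A1, C sits at bearing 90° from D; a 106° counterclockwise sweep puts U at bearing 196°, so U = D + 9.3·(cos 196°, sin 196°) = (-25.2, -11.9). The tangent condition forces DU to be normal to UK, so UK runs along (−sin 196°, cos 196°); with |UK| = 15.6, K = (-20.9, -26.9). Then |CK| = |K − C| = 27.3.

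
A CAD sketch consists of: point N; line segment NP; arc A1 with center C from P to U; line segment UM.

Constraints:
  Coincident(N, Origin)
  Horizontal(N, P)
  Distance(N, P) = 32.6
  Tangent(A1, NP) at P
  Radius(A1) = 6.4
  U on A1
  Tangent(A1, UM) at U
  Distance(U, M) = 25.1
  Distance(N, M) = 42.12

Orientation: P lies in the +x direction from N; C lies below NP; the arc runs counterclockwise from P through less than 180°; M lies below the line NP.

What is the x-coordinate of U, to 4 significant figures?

26.21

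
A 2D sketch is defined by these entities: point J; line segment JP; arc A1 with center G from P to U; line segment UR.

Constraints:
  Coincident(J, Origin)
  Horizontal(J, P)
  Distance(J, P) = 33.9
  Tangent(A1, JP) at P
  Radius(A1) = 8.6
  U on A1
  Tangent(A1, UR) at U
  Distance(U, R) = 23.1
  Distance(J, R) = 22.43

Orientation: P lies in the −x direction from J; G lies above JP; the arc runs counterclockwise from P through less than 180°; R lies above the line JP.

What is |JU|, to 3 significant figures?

27.9

Checks: |GP| = 8.600 ✓; |GU| = 8.600 ✓; ∠(GU, UR) = 90.00° ✓; |UR| = 23.10 ✓; |JR| = 22.43 ✓.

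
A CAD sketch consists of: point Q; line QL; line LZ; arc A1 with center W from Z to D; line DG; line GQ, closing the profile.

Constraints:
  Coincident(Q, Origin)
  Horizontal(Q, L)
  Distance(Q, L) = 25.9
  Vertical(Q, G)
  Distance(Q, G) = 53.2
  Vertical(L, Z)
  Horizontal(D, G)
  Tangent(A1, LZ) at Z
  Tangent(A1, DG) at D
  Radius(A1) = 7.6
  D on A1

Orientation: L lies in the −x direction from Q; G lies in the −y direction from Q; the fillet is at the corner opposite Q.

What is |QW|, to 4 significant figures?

49.14

Q is at the origin; Q and L share the same y with |QL| = 25.9 and L on the −x side, so L = (-25.90, 0.000). QG is vertical with |QG| = 53.2 and G on the −y side, so G = (0.000, -53.20). The virtual corner opposite Q is at (-25.90, -53.20). Tangency of A1 to LZ means the radius WZ is perpendicular to LZ and tangency of A1 to DG means the radius WD is perpendicular to DG, with radius 7.6, so the center W sits 7.6 in from both sides at W = (-18.30, -45.60). Then |QW| = |W − Q| = 49.14.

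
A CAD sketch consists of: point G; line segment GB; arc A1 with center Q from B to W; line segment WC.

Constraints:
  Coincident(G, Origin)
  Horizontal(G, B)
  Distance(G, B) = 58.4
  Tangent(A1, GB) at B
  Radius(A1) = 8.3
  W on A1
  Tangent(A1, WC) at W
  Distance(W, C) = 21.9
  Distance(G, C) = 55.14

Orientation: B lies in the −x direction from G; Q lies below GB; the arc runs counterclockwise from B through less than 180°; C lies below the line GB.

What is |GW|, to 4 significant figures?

65.42

G is at the origin; G and B share the same y with |GB| = 58.4 and B on the −x side, so B = (-58.40, 0.000). Since A1 is tangent to GB there, QB ⟂ GB, so Q = B + (0, -8.3) = (-58.40, -8.300). Since QW ⟂ WC (tangency), |QC| = √(8.3² + 21.9²) = 23.42 regardless of where W sits on A1. So C lies on both circle(G, 55.14) and circle(Q, 23.42); the below-GB intersection is C = (-47.03, -28.78). W is the foot of the tangent from C: W = (-63.76, -14.64).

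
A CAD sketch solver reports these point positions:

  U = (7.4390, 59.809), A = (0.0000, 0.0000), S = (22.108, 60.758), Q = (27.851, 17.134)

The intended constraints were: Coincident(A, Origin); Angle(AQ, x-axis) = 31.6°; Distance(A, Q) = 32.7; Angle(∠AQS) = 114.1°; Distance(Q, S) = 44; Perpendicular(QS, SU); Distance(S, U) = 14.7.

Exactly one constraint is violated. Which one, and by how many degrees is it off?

Perpendicular(QS, SU) — off by 3.80°.

A = (0.00, 0.00) ✓; AQ at 31.60° ✓; |AQ| = 32.70 ✓; ∠AQS = 114.1° ✓; |QS| = 44.00 ✓; ∠(QS, SU) = 86.20° ✗; |SU| = 14.70 ✓.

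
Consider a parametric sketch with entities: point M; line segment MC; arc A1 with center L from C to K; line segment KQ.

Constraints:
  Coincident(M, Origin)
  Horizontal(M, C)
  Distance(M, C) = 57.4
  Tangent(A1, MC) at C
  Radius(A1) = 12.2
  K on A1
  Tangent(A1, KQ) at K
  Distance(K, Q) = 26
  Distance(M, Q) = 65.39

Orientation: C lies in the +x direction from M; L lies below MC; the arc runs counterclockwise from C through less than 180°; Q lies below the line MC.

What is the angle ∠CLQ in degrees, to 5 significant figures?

168.13°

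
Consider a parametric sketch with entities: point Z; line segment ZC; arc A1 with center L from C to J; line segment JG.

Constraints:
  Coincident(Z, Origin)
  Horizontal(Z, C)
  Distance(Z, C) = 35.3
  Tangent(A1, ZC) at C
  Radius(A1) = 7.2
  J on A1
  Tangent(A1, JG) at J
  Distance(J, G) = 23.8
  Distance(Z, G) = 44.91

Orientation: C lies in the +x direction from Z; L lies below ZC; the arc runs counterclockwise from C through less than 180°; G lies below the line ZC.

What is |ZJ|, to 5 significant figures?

29.367

Checks: |LJ| = 7.200 ✓; ∠(LJ, JG) = 90.00° ✓; |JG| = 23.80 ✓; |ZG| = 44.91 ✓.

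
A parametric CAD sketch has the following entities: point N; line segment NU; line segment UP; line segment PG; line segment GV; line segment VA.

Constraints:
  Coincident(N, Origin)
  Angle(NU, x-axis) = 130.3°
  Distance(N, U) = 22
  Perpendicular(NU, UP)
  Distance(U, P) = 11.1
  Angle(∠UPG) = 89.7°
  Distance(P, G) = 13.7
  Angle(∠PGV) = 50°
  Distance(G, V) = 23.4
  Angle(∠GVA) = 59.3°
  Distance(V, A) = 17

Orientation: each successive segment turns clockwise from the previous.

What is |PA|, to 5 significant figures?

7.2096

N is at the origin; NU runs at 130.3° with length 22.0, so U = (-14.229, 16.779). NU is perpendicular to UP, so UP runs at 40.300°; with |UP| = 11.1, P = (-5.7638, 23.958). ∠UPG = 89.7° gives PG at -50.000° from the x-axis; with |PG| = 13.7, G = (3.0424, 13.463). ∠PGV = 50.0° gives GV at -180.00° from the x-axis; with |GV| = 23.4, V = (-20.358, 13.463). ∠GVA = 59.3° gives VA at 59.300° from the x-axis; with |VA| = 17.0, A = (-11.678, 28.081). Then |PA| = |A − P| = 7.2096.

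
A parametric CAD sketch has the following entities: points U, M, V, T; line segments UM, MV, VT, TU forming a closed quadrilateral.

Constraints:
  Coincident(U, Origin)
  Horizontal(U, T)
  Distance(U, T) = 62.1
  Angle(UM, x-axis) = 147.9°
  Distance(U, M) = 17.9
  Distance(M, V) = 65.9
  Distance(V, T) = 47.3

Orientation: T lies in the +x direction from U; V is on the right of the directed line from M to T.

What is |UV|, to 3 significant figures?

48.6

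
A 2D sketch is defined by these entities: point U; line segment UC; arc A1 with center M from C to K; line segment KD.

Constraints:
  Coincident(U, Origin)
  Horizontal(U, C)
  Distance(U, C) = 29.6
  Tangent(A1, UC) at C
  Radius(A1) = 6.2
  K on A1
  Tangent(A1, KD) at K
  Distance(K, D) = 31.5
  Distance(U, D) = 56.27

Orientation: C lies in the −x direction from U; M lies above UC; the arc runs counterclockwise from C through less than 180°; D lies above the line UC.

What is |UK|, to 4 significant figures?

26.69

Checks: |UC| = 29.60 ✓; |MK| = 6.200 ✓; ∠(MK, KD) = 90.00° ✓; |KD| = 31.50 ✓; |UD| = 56.27 ✓.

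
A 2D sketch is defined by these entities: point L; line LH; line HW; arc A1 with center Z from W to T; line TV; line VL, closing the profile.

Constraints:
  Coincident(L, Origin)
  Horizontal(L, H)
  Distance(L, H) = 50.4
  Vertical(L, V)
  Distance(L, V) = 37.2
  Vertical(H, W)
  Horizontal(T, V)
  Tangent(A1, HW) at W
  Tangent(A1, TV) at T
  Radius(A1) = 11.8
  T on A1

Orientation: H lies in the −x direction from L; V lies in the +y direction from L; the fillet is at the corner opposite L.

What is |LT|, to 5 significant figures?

53.608

L is at the origin; LH is horizontal with |LH| = 50.4 and H on the −x side, so H = (-50.400, 0.0000). LV is vertical with |LV| = 37.2 and V on the +y side, so V = (0.0000, 37.200). The virtual corner opposite L is at (-50.400, 37.200). The tangent condition forces ZW to be normal to HW and since A1 is tangent to TV there, ZT ⟂ TV, with radius 11.8, so the center Z sits 11.8 in from both sides at Z = (-38.600, 25.400). That places the tangent points at W = (-50.400, 25.400) on HW and T = (-38.600, 37.200) on TV. Then |LT| = |T − L| = 53.608.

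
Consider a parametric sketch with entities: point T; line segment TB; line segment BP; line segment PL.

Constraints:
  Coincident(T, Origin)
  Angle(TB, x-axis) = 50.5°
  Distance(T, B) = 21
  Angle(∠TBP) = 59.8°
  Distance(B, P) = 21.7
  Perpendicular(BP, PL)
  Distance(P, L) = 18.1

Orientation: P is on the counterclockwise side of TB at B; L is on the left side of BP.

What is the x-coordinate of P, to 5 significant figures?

-8.0571

T is at the origin; TB runs at 50.5° with length 21.0, so B = 21.0·(cos 50.5°, sin 50.5°) = (13.358, 16.204). ∠TBP = 59.8°, so BP runs at 50.5° + (180° − 59.8°) = 170.70° from the x-axis; with |BP| = 21.7, P = B + 21.7·(cos 170.70°, sin 170.70°) = (-8.0571, 19.711). So P.x = -8.0571.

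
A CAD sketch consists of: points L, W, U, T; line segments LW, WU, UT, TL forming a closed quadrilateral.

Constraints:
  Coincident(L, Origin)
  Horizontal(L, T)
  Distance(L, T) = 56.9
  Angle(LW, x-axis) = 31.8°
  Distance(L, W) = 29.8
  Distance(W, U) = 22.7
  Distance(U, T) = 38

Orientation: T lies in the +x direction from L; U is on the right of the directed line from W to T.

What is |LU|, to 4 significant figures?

20.38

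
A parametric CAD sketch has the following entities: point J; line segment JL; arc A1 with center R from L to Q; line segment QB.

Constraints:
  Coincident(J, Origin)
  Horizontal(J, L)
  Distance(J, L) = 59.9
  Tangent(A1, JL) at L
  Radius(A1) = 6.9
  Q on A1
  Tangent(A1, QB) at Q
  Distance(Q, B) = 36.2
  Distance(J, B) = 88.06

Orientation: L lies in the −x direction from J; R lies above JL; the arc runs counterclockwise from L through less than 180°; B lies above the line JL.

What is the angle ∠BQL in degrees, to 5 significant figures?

113.69°

Checks: |RQ| = 6.900 ✓; ∠(RQ, QB) = 90.00° ✓; |QB| = 36.20 ✓; |JB| = 88.06 ✓.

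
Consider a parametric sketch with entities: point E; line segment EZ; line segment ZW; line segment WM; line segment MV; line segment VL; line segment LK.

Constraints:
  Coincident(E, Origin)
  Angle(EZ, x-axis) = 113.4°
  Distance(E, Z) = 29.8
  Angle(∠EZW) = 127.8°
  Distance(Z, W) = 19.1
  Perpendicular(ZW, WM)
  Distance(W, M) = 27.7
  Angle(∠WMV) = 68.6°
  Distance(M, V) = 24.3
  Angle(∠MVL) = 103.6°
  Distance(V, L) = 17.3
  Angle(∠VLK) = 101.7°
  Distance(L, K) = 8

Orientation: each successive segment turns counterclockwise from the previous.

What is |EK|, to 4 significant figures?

33.62

∠MVL = 103.6° gives VL at 83.40° from the x-axis; with |VL| = 17.3, L = (-11.12, 25.42). ∠VLK = 101.7° gives LK at 161.7° from the x-axis; with |LK| = 8.0, K = (-18.71, 27.93). Then |EK| = |K − E| = 33.62.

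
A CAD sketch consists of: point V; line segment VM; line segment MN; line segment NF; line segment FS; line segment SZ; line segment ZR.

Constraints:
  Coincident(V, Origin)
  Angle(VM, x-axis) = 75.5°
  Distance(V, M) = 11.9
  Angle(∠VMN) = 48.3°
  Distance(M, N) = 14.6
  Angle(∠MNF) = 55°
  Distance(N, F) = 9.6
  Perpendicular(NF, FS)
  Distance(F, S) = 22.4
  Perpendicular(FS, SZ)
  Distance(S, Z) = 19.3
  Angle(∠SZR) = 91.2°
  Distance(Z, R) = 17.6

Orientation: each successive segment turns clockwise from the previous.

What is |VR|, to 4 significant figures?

21.64

V is at the origin; VM runs at 75.5° with length 11.9, so M = (2.980, 11.52). ∠VMN = 48.3° gives MN at -56.20° from the x-axis; with |MN| = 14.6, N = (11.10, -0.6114). ∠MNF = 55.0° gives NF at 178.8° from the x-axis; with |NF| = 9.6, F = (1.504, -0.4104). NF is perpendicular to FS, so FS runs at 88.80°; with |FS| = 22.4, S = (1.973, 21.98). FS ⟂ SZ, so SZ runs at -1.200°; with |SZ| = 19.3, Z = (21.27, 21.58). ∠SZR = 91.2° gives ZR at -90.00° from the x-axis; with |ZR| = 17.6, R = (21.27, 3.981). Then |VR| = |R − V| = 21.64.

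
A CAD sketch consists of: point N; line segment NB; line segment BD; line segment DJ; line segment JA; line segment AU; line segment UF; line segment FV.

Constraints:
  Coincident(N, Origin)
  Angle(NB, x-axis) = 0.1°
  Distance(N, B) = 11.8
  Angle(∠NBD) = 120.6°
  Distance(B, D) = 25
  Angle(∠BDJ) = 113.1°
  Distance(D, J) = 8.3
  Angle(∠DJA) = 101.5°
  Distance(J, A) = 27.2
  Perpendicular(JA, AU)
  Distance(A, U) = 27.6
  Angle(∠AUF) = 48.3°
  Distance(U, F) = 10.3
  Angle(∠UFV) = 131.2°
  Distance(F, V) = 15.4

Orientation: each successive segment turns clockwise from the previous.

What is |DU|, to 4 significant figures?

34.81

N is at the origin; NB runs at 0.1° with length 11.8, so B = (11.80, 0.02059). ∠NBD = 120.6° gives BD at -59.30° from the x-axis; with |BD| = 25.0, D = (24.56, -21.48). ∠BDJ = 113.1° gives DJ at -126.2° from the x-axis; with |DJ| = 8.3, J = (19.66, -28.17). ∠DJA = 101.5° gives JA at 155.3° from the x-axis; with |JA| = 27.2, A = (-5.050, -16.81). JA ⟂ AU, so AU runs at 65.30°; with |AU| = 27.6, U = (6.483, 8.267). Then |DU| = |U − D| = 34.81.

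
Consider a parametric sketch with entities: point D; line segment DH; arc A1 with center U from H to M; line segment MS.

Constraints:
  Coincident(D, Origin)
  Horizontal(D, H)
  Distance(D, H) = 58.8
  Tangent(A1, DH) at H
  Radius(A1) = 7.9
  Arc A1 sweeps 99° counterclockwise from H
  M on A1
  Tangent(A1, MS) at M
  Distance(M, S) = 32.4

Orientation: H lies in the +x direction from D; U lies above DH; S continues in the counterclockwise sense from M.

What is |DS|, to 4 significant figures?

74.02

On A1, H sits at bearing -90° from U; a 99° counterclockwise sweep puts M at bearing 9°, so M = U + 7.9·(cos 9°, sin 9°) = (66.60, 9.136). Tangency of A1 to MS means the radius UM is perpendicular to MS, so MS runs along (−sin 9°, cos 9°); with |MS| = 32.4, S = (61.53, 41.14). Then |DS| = |S − D| = 74.02.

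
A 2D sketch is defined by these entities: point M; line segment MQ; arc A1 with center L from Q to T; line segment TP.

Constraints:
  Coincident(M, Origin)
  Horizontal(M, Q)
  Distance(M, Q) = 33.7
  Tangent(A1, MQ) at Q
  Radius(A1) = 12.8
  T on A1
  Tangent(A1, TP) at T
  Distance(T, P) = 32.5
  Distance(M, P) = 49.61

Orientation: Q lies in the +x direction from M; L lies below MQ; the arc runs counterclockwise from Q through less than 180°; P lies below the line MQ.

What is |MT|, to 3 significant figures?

24.4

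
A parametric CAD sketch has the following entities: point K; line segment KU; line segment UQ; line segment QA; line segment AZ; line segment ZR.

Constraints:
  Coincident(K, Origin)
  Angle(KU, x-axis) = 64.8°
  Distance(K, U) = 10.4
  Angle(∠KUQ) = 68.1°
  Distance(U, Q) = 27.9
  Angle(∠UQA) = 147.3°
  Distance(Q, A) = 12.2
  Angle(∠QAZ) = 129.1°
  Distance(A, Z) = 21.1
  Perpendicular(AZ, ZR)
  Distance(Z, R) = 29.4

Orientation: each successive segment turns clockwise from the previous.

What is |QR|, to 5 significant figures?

35.020

K is at the origin; KU runs at 64.8° with length 10.4, so U = (4.4281, 9.4102). ∠KUQ = 68.1° gives UQ at -47.100° from the x-axis; with |UQ| = 27.9, Q = (23.420, -11.028). ∠UQA = 147.3° gives QA at -79.800° from the x-axis; with |QA| = 12.2, A = (25.581, -23.035). ∠QAZ = 129.1° gives AZ at -130.70° from the x-axis; with |AZ| = 21.1, Z = (11.821, -39.032). AZ ⟂ ZR, so ZR runs at 139.30°; with |ZR| = 29.4, R = (-10.468, -19.860). Then |QR| = |R − Q| = 35.020.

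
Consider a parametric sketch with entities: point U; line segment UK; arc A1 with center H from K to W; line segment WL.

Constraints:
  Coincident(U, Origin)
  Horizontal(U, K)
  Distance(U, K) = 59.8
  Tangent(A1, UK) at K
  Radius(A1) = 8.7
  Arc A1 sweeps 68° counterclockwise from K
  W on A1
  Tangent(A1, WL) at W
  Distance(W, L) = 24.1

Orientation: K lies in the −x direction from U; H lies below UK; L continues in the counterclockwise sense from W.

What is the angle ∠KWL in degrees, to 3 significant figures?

146°

On A1, K sits at bearing 90° from H; a 68° counterclockwise sweep puts W at bearing 158°, so W = H + 8.7·(cos 158°, sin 158°) = (-67.9, -5.44). The tangent condition forces HW to be normal to WL, so WL runs along (−sin 158°, cos 158°); with |WL| = 24.1, L = (-76.9, -27.8). Then cos ∠KWL = WK·WL / (|WK||WL|), giving 146°.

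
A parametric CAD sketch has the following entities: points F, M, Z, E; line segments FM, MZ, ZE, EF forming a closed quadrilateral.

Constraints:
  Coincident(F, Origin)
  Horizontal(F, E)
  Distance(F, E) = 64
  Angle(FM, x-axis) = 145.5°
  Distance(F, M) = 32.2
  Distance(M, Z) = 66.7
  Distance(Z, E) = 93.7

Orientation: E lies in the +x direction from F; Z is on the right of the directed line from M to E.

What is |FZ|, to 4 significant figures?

50.54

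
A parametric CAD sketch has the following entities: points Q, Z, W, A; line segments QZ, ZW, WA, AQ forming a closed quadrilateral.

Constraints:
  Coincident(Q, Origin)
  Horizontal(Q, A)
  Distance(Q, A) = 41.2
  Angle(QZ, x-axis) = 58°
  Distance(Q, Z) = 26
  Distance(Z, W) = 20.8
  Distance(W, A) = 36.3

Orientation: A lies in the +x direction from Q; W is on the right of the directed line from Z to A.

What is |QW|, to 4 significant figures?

5.955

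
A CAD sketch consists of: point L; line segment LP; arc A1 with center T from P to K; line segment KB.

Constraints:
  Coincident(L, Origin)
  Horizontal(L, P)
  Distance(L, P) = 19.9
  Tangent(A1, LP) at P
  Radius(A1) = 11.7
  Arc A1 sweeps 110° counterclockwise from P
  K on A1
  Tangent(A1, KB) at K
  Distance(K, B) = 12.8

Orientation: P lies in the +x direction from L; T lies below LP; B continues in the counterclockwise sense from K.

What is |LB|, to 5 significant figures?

30.747

L is at the origin; LP is horizontal with |LP| = 19.9 and P on the +x side, so P = (19.900, 0.0000). Since A1 is tangent to LP there, TP ⟂ LP, so T = P + (0, -11.7) = (19.900, -11.700). On A1, P sits at bearing 90° from T; a 110° counterclockwise sweep puts K at bearing 200°, so K = T + 11.7·(cos 200°, sin 200°) = (8.9056, -15.702). A1 meets KB tangentially, so TK is at right angles to KB, so KB runs along (−sin 200°, cos 200°); with |KB| = 12.8, B = (13.283, -27.730). Then |LB| = |B − L| = 30.747.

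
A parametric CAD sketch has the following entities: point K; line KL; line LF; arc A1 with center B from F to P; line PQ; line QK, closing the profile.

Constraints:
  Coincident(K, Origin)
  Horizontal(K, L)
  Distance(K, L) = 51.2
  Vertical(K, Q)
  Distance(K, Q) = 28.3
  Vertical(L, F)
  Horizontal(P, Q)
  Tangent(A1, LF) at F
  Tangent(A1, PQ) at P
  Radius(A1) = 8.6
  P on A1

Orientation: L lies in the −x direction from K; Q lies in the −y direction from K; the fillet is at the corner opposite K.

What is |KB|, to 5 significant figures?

46.935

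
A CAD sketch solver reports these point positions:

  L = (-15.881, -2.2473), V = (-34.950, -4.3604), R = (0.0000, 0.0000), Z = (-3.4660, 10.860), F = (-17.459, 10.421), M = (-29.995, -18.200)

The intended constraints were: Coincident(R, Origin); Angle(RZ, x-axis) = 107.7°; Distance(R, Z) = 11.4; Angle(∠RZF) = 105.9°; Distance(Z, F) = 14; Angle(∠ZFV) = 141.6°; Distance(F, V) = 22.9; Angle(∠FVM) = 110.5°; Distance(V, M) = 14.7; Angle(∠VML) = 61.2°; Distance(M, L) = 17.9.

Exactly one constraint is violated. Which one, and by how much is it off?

Distance(M, L) = 17.9 — off by 3.40.

R = (0.00, 0.00) ✓; RZ at 107.7° ✓; |RZ| = 11.40 ✓; ∠RZF = 105.9° ✓; |ZF| = 14.00 ✓; ∠ZFV = 141.6° ✓; |FV| = 22.90 ✓; ∠FVM = 110.5° ✓; |VM| = 14.70 ✓; ∠VML = 61.20° ✓; |ML| = 21.30 ✗.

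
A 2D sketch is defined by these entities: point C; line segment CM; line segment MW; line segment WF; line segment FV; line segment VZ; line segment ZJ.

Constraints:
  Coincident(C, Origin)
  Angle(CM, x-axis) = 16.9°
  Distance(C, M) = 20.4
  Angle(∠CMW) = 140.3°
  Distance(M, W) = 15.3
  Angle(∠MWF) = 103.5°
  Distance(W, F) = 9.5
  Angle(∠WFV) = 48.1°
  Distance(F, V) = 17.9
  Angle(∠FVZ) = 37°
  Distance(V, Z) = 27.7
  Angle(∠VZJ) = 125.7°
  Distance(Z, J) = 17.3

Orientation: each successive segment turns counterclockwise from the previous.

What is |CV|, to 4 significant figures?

21.37

C is at the origin; CM runs at 16.9° with length 20.4, so M = (19.52, 5.930). ∠CMW = 140.3° gives MW at 56.60° from the x-axis; with |MW| = 15.3, W = (27.94, 18.70). ∠MWF = 103.5° gives WF at 133.1° from the x-axis; with |WF| = 9.5, F = (21.45, 25.64). ∠WFV = 48.1° gives FV at -95.00° from the x-axis; with |FV| = 17.9, V = (19.89, 7.808). Then |CV| = |V − C| = 21.37.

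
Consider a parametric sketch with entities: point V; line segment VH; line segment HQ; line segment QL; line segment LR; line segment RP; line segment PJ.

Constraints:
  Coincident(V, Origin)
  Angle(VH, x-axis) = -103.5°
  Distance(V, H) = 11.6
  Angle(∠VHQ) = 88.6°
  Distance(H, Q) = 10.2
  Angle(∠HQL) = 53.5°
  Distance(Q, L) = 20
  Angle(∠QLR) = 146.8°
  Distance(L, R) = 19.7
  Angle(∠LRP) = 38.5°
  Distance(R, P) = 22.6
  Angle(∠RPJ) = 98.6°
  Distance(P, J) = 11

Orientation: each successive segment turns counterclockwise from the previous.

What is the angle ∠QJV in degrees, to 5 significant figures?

152.90°

V is at the origin; VH runs at -103.5° with length 11.6, so H = (-2.7080, -11.279). ∠VHQ = 88.6° gives HQ at -12.100° from the x-axis; with |HQ| = 10.2, Q = (7.2654, -13.418). ∠HQL = 53.5° gives QL at 114.40° from the x-axis; with |QL| = 20.0, L = (-0.99667, 4.7961). ∠QLR = 146.8° gives LR at 147.60° from the x-axis; with |LR| = 19.7, R = (-17.630, 15.352). ∠LRP = 38.5° gives RP at -70.900° from the x-axis; with |RP| = 22.6, P = (-10.235, -6.0040). ∠RPJ = 98.6° gives PJ at 10.500° from the x-axis; with |PJ| = 11.0, J = (0.58100, -3.9994). Then cos ∠QJV = JQ·JV / (|JQ||JV|), giving 152.90°.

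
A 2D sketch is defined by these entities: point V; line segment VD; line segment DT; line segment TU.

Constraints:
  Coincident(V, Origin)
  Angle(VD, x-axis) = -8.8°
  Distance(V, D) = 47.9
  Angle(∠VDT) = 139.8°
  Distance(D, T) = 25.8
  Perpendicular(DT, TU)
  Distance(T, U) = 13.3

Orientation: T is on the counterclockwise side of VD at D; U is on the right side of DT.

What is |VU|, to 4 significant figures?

76.47

∠VDT = 139.8°, so DT runs at -8.8° + (180° − 139.8°) = 31.40° from the x-axis; with |DT| = 25.8, T = D + 25.8·(cos 31.40°, sin 31.40°) = (69.36, 6.114). DT is perpendicular to TU; with |TU| = 13.3 on the right of DT, U = T + 13.3·(0.5210, -0.8536) = (76.29, -5.238). Then |VU| = |U − V| = 76.47.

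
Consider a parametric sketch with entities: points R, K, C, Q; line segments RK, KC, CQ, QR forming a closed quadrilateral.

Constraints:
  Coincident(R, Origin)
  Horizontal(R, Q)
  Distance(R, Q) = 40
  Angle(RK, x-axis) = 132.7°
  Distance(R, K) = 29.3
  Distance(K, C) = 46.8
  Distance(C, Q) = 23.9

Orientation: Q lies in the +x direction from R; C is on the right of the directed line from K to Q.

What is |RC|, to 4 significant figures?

18.57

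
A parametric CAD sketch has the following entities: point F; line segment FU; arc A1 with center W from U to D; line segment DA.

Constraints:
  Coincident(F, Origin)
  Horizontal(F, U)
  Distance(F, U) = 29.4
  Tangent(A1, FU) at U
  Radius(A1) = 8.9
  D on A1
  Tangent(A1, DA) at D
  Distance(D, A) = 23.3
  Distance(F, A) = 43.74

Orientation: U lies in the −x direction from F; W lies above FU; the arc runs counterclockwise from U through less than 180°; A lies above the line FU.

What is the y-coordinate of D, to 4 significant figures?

11.53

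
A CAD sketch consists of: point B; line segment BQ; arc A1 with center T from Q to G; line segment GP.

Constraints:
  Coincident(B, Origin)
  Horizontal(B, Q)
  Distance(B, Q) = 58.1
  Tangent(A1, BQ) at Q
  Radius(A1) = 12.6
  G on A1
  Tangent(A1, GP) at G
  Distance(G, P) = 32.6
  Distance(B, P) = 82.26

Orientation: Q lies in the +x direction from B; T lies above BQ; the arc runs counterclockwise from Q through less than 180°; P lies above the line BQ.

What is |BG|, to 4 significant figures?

71.95

Checks: |TG| = 12.60 ✓; ∠(TG, GP) = 90.00° ✓; |GP| = 32.60 ✓; |BP| = 82.26 ✓.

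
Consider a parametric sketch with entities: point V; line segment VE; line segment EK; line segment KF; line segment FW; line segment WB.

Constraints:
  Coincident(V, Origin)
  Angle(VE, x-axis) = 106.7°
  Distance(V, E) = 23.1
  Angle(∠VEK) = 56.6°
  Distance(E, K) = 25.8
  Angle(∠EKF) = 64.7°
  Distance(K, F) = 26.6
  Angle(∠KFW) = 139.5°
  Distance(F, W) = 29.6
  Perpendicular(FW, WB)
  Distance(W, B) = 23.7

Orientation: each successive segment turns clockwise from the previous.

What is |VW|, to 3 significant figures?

30.4

∠EKF = 64.7° gives KF at -132° from the x-axis; with |KF| = 26.6, F = (0.275, -5.06). ∠KFW = 139.5° gives FW at -172° from the x-axis; with |FW| = 29.6, W = (-29.1, -8.92). Then |VW| = |W − V| = 30.4.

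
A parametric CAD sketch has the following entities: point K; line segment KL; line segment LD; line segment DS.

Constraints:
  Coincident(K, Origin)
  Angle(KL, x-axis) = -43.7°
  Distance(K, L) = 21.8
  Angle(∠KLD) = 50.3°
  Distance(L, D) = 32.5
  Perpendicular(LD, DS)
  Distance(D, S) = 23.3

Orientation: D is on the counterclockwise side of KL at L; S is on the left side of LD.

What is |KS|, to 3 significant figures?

19.7

∠KLD = 50.3°, so LD runs at -43.7° + (180° − 50.3°) = 86.0° from the x-axis; with |LD| = 32.5, D = L + 32.5·(cos 86.0°, sin 86.0°) = (18.0, 17.4). The perpendicularity gives DS at right angles to LD; with |DS| = 23.3 on the left of LD, S = D + 23.3·(-0.998, 0.0698) = (-5.22, 19.0). Then |KS| = |S − K| = 19.7.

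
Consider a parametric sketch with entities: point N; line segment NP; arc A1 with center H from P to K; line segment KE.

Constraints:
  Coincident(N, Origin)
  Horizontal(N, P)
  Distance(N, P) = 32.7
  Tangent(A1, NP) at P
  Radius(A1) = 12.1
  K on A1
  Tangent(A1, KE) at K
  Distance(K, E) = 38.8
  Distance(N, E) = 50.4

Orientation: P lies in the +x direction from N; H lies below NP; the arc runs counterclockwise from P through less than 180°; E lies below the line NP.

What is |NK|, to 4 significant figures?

23.09

Checks: |HK| = 12.10 ✓; ∠(HK, KE) = 90.00° ✓; |KE| = 38.80 ✓; |NE| = 50.40 ✓.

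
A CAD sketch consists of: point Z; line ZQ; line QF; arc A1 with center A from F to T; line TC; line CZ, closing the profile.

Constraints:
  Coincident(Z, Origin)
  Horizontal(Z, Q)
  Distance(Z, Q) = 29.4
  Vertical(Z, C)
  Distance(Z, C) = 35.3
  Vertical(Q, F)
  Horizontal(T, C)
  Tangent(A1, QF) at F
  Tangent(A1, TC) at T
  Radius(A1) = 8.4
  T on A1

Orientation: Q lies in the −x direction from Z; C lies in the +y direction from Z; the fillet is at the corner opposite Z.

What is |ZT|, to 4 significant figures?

41.07

Z is at the origin; Z and Q share the same y with |ZQ| = 29.4 and Q on the −x side, so Q = (-29.40, 0.000). Z and C share the same x with |ZC| = 35.3 and C on the +y side, so C = (0.000, 35.30). The virtual corner opposite Z is at (-29.40, 35.30). A1 meets QF tangentially, so AF is at right angles to QF and the tangent condition forces AT to be normal to TC, with radius 8.4, so the center A sits 8.4 in from both sides at A = (-21.00, 26.90). That places the tangent points at F = (-29.40, 26.90) on QF and T = (-21.00, 35.30) on TC. Then |ZT| = |T − Z| = 41.07.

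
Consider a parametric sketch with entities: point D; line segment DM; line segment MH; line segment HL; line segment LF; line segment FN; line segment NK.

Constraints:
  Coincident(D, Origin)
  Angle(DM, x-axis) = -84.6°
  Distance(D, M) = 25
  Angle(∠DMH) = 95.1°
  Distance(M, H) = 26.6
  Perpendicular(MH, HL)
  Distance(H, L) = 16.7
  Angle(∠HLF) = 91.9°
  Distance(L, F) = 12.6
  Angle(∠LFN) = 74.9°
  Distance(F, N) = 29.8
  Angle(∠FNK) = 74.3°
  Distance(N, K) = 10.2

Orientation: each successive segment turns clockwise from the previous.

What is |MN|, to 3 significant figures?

24.0

D is at the origin; DM runs at -84.6° with length 25.0, so M = (2.35, -24.9). ∠DMH = 95.1° gives MH at -170° from the x-axis; with |MH| = 26.6, H = (-23.8, -29.7). MH ⟂ HL, so HL runs at 100°; with |HL| = 16.7, L = (-26.8, -13.3). ∠HLF = 91.9° gives LF at 12.4° from the x-axis; with |LF| = 12.6, F = (-14.5, -10.6). ∠LFN = 74.9° gives FN at -92.7° from the x-axis; with |FN| = 29.8, N = (-15.9, -40.4). Then |MN| = |N − M| = 24.0.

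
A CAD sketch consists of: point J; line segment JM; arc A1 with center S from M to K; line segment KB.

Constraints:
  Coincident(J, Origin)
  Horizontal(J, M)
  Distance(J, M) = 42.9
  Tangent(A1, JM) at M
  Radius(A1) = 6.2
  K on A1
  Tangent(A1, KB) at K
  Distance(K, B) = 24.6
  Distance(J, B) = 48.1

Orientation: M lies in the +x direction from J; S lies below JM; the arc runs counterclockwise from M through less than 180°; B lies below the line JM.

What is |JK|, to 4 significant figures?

37.23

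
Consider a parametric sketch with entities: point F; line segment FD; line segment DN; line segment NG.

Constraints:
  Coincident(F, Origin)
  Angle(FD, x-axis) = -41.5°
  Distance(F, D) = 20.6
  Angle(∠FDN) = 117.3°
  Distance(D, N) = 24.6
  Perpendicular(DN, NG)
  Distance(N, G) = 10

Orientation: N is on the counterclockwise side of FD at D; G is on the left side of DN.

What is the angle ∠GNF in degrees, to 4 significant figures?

61.74°

F is at the origin; FD runs at -41.5° with length 20.6, so D = 20.6·(cos -41.5°, sin -41.5°) = (15.43, -13.65). ∠FDN = 117.3°, so DN runs at -41.5° + (180° − 117.3°) = 21.20° from the x-axis; with |DN| = 24.6, N = D + 24.6·(cos 21.20°, sin 21.20°) = (38.36, -4.754). The perpendicularity gives NG at right angles to DN; with |NG| = 10.0 on the left of DN, G = N + 10.0·(-0.3616, 0.9323) = (34.75, 4.569). Then cos ∠GNF = NG·NF / (|NG||NF|), giving 61.74°.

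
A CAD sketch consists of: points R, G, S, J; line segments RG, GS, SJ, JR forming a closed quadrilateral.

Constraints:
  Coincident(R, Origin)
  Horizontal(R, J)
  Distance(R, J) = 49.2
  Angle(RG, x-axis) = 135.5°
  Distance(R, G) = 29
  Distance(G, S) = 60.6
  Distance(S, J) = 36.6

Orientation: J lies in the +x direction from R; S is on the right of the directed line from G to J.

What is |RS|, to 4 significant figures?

31.63

Checks: |GS| = 60.60 ✓; |SJ| = 36.60 ✓.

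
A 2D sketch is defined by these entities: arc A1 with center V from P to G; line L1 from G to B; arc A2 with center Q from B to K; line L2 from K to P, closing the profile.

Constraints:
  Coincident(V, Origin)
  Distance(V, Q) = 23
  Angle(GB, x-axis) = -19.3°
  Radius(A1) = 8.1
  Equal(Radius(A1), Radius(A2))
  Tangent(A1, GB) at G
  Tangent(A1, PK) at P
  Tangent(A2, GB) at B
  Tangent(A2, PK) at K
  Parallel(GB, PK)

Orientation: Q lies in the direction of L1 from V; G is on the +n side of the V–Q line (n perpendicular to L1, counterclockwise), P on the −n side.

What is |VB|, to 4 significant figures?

24.38

The slot axis is L1's direction at -19.3°, so u = (cos -19.3°, sin -19.3°) = (0.9438, -0.3305) and n = (−sin -19.3°, cos -19.3°) = (0.3305, 0.9438). V is at the origin and Q lies 23.0 along u from V, so Q = 23.0·u = (21.71, -7.602). Tangency of A1 to both parallel lines with radius 8.1 puts G and P at V ± 8.1·n: G = (2.677, 7.645), P = (-2.677, -7.645). Equal radii place B and K the same way about Q: B = Q + 8.1·n = (24.38, 0.04296), K = Q − 8.1·n = (19.03, -15.25). Then |VB| = |B − V| = 24.38.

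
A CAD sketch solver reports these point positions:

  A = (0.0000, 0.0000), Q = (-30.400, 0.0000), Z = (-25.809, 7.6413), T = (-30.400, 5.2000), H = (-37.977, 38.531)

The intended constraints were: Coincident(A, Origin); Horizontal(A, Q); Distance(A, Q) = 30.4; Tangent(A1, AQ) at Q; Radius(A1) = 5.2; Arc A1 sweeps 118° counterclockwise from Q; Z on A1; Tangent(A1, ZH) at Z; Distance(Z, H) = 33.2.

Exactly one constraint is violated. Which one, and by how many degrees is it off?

Tangent(A1, ZH) at Z — off by 6.50°.

A = (0.00, 0.00) ✓; A.y = 0.00, Q.y = 0.00 ✓; |AQ| = 30.40 ✓; ∠(TQ, QA) = 90.00° ✓; |TQ| = 5.200 ✓; bearing(T→Z) − bearing(T→Q) = 118.0° ✓; |TZ| = 5.200 ✓; ∠(TZ, ZH) = 96.50° ✗; |ZH| = 33.20 ✓.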